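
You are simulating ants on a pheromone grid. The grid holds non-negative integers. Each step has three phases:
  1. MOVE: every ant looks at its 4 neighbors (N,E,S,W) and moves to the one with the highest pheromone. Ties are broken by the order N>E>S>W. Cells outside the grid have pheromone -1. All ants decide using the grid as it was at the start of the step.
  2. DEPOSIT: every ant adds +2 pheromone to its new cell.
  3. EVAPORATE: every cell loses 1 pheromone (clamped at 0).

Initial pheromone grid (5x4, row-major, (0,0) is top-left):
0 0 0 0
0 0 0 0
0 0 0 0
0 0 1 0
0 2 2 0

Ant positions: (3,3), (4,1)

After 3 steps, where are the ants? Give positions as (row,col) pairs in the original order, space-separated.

Step 1: ant0:(3,3)->W->(3,2) | ant1:(4,1)->E->(4,2)
  grid max=3 at (4,2)
Step 2: ant0:(3,2)->S->(4,2) | ant1:(4,2)->N->(3,2)
  grid max=4 at (4,2)
Step 3: ant0:(4,2)->N->(3,2) | ant1:(3,2)->S->(4,2)
  grid max=5 at (4,2)

(3,2) (4,2)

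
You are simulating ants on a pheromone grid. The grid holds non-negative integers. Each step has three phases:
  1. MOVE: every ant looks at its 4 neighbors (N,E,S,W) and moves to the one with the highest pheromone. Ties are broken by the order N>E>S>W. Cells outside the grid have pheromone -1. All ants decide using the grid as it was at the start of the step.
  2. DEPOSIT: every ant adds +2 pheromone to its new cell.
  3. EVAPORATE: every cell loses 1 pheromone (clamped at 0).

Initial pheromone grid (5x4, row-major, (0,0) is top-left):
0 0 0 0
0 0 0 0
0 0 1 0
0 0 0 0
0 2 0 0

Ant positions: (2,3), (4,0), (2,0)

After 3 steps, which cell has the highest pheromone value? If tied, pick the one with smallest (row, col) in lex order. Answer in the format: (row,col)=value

Answer: (4,1)=3

Derivation:
Step 1: ant0:(2,3)->W->(2,2) | ant1:(4,0)->E->(4,1) | ant2:(2,0)->N->(1,0)
  grid max=3 at (4,1)
Step 2: ant0:(2,2)->N->(1,2) | ant1:(4,1)->N->(3,1) | ant2:(1,0)->N->(0,0)
  grid max=2 at (4,1)
Step 3: ant0:(1,2)->S->(2,2) | ant1:(3,1)->S->(4,1) | ant2:(0,0)->E->(0,1)
  grid max=3 at (4,1)
Final grid:
  0 1 0 0
  0 0 0 0
  0 0 2 0
  0 0 0 0
  0 3 0 0
Max pheromone 3 at (4,1)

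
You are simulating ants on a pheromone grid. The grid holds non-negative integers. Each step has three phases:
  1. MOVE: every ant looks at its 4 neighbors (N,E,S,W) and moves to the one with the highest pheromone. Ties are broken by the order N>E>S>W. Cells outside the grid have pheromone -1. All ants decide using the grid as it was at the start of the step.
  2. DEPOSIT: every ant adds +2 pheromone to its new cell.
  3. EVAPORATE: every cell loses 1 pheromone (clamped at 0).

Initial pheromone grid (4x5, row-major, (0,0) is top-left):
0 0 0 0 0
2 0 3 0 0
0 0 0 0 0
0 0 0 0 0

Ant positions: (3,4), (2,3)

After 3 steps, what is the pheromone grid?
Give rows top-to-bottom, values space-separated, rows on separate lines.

After step 1: ants at (2,4),(1,3)
  0 0 0 0 0
  1 0 2 1 0
  0 0 0 0 1
  0 0 0 0 0
After step 2: ants at (1,4),(1,2)
  0 0 0 0 0
  0 0 3 0 1
  0 0 0 0 0
  0 0 0 0 0
After step 3: ants at (0,4),(0,2)
  0 0 1 0 1
  0 0 2 0 0
  0 0 0 0 0
  0 0 0 0 0

0 0 1 0 1
0 0 2 0 0
0 0 0 0 0
0 0 0 0 0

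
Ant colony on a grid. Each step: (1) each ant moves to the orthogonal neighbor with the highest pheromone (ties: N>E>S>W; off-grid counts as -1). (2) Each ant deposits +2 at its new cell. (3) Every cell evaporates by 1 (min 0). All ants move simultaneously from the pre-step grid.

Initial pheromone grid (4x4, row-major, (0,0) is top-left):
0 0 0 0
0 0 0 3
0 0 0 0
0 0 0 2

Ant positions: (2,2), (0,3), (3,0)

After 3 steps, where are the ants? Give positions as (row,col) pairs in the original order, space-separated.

Step 1: ant0:(2,2)->N->(1,2) | ant1:(0,3)->S->(1,3) | ant2:(3,0)->N->(2,0)
  grid max=4 at (1,3)
Step 2: ant0:(1,2)->E->(1,3) | ant1:(1,3)->W->(1,2) | ant2:(2,0)->N->(1,0)
  grid max=5 at (1,3)
Step 3: ant0:(1,3)->W->(1,2) | ant1:(1,2)->E->(1,3) | ant2:(1,0)->N->(0,0)
  grid max=6 at (1,3)

(1,2) (1,3) (0,0)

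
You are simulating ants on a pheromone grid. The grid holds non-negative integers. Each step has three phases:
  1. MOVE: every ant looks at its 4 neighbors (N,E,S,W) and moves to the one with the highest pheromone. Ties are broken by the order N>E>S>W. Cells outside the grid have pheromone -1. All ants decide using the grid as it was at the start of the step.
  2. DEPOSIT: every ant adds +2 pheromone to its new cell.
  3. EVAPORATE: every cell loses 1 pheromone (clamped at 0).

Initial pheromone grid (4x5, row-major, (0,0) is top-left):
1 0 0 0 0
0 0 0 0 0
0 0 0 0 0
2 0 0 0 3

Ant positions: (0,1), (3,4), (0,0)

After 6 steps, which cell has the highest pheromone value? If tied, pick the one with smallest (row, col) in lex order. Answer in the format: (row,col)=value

Answer: (0,0)=7

Derivation:
Step 1: ant0:(0,1)->W->(0,0) | ant1:(3,4)->N->(2,4) | ant2:(0,0)->E->(0,1)
  grid max=2 at (0,0)
Step 2: ant0:(0,0)->E->(0,1) | ant1:(2,4)->S->(3,4) | ant2:(0,1)->W->(0,0)
  grid max=3 at (0,0)
Step 3: ant0:(0,1)->W->(0,0) | ant1:(3,4)->N->(2,4) | ant2:(0,0)->E->(0,1)
  grid max=4 at (0,0)
Step 4: ant0:(0,0)->E->(0,1) | ant1:(2,4)->S->(3,4) | ant2:(0,1)->W->(0,0)
  grid max=5 at (0,0)
Step 5: ant0:(0,1)->W->(0,0) | ant1:(3,4)->N->(2,4) | ant2:(0,0)->E->(0,1)
  grid max=6 at (0,0)
Step 6: ant0:(0,0)->E->(0,1) | ant1:(2,4)->S->(3,4) | ant2:(0,1)->W->(0,0)
  grid max=7 at (0,0)
Final grid:
  7 6 0 0 0
  0 0 0 0 0
  0 0 0 0 0
  0 0 0 0 3
Max pheromone 7 at (0,0)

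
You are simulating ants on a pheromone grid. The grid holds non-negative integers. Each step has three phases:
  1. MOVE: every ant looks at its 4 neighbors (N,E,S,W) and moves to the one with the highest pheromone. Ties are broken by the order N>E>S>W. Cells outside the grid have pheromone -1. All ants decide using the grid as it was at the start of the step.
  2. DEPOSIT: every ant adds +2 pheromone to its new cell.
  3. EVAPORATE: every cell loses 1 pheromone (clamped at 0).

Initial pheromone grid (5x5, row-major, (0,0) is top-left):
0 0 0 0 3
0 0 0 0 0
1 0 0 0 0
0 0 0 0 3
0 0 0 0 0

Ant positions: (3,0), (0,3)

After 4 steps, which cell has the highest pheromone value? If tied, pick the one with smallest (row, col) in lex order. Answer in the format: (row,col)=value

Step 1: ant0:(3,0)->N->(2,0) | ant1:(0,3)->E->(0,4)
  grid max=4 at (0,4)
Step 2: ant0:(2,0)->N->(1,0) | ant1:(0,4)->S->(1,4)
  grid max=3 at (0,4)
Step 3: ant0:(1,0)->S->(2,0) | ant1:(1,4)->N->(0,4)
  grid max=4 at (0,4)
Step 4: ant0:(2,0)->N->(1,0) | ant1:(0,4)->S->(1,4)
  grid max=3 at (0,4)
Final grid:
  0 0 0 0 3
  1 0 0 0 1
  1 0 0 0 0
  0 0 0 0 0
  0 0 0 0 0
Max pheromone 3 at (0,4)

Answer: (0,4)=3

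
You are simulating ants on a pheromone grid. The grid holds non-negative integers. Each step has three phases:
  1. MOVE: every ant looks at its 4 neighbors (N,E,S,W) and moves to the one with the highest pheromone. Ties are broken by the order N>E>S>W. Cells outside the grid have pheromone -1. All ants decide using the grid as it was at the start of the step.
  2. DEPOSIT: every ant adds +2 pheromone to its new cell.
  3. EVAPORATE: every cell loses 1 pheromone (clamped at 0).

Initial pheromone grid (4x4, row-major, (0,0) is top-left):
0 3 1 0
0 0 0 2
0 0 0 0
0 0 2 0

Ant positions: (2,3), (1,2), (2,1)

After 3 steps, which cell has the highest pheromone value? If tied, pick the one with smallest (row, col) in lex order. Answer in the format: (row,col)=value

Answer: (1,3)=7

Derivation:
Step 1: ant0:(2,3)->N->(1,3) | ant1:(1,2)->E->(1,3) | ant2:(2,1)->N->(1,1)
  grid max=5 at (1,3)
Step 2: ant0:(1,3)->N->(0,3) | ant1:(1,3)->N->(0,3) | ant2:(1,1)->N->(0,1)
  grid max=4 at (1,3)
Step 3: ant0:(0,3)->S->(1,3) | ant1:(0,3)->S->(1,3) | ant2:(0,1)->E->(0,2)
  grid max=7 at (1,3)
Final grid:
  0 2 1 2
  0 0 0 7
  0 0 0 0
  0 0 0 0
Max pheromone 7 at (1,3)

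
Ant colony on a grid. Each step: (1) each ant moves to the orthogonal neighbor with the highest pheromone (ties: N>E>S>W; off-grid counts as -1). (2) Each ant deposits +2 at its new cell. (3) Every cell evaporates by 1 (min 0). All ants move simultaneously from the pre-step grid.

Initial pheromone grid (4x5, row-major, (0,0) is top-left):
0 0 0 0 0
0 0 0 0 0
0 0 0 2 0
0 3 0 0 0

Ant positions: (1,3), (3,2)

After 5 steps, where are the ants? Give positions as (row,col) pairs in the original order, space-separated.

Step 1: ant0:(1,3)->S->(2,3) | ant1:(3,2)->W->(3,1)
  grid max=4 at (3,1)
Step 2: ant0:(2,3)->N->(1,3) | ant1:(3,1)->N->(2,1)
  grid max=3 at (3,1)
Step 3: ant0:(1,3)->S->(2,3) | ant1:(2,1)->S->(3,1)
  grid max=4 at (3,1)
Step 4: ant0:(2,3)->N->(1,3) | ant1:(3,1)->N->(2,1)
  grid max=3 at (3,1)
Step 5: ant0:(1,3)->S->(2,3) | ant1:(2,1)->S->(3,1)
  grid max=4 at (3,1)

(2,3) (3,1)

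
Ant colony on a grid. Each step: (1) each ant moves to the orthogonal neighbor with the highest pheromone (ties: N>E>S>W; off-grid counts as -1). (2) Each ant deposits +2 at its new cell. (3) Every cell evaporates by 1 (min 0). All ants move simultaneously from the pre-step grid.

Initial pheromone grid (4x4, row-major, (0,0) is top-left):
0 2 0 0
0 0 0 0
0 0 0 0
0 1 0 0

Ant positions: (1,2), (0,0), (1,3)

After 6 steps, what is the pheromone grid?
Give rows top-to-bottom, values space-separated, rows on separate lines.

After step 1: ants at (0,2),(0,1),(0,3)
  0 3 1 1
  0 0 0 0
  0 0 0 0
  0 0 0 0
After step 2: ants at (0,1),(0,2),(0,2)
  0 4 4 0
  0 0 0 0
  0 0 0 0
  0 0 0 0
After step 3: ants at (0,2),(0,1),(0,1)
  0 7 5 0
  0 0 0 0
  0 0 0 0
  0 0 0 0
After step 4: ants at (0,1),(0,2),(0,2)
  0 8 8 0
  0 0 0 0
  0 0 0 0
  0 0 0 0
After step 5: ants at (0,2),(0,1),(0,1)
  0 11 9 0
  0 0 0 0
  0 0 0 0
  0 0 0 0
After step 6: ants at (0,1),(0,2),(0,2)
  0 12 12 0
  0 0 0 0
  0 0 0 0
  0 0 0 0

0 12 12 0
0 0 0 0
0 0 0 0
0 0 0 0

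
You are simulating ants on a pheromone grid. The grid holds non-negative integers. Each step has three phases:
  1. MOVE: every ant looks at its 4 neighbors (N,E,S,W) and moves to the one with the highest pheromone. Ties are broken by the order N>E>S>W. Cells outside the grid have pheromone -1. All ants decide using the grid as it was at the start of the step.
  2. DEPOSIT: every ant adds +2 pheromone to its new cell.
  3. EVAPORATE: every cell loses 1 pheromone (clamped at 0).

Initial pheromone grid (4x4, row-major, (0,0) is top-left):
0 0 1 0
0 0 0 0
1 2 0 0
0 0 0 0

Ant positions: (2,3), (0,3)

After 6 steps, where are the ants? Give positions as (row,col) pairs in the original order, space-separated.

Step 1: ant0:(2,3)->N->(1,3) | ant1:(0,3)->W->(0,2)
  grid max=2 at (0,2)
Step 2: ant0:(1,3)->N->(0,3) | ant1:(0,2)->E->(0,3)
  grid max=3 at (0,3)
Step 3: ant0:(0,3)->W->(0,2) | ant1:(0,3)->W->(0,2)
  grid max=4 at (0,2)
Step 4: ant0:(0,2)->E->(0,3) | ant1:(0,2)->E->(0,3)
  grid max=5 at (0,3)
Step 5: ant0:(0,3)->W->(0,2) | ant1:(0,3)->W->(0,2)
  grid max=6 at (0,2)
Step 6: ant0:(0,2)->E->(0,3) | ant1:(0,2)->E->(0,3)
  grid max=7 at (0,3)

(0,3) (0,3)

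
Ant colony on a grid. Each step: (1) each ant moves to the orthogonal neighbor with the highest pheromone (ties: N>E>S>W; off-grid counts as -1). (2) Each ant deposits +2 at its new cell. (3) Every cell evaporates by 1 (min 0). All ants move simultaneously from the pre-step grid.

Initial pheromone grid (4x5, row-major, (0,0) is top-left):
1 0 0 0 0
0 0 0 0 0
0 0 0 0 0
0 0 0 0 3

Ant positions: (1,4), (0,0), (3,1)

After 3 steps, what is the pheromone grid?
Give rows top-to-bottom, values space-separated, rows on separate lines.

After step 1: ants at (0,4),(0,1),(2,1)
  0 1 0 0 1
  0 0 0 0 0
  0 1 0 0 0
  0 0 0 0 2
After step 2: ants at (1,4),(0,2),(1,1)
  0 0 1 0 0
  0 1 0 0 1
  0 0 0 0 0
  0 0 0 0 1
After step 3: ants at (0,4),(0,3),(0,1)
  0 1 0 1 1
  0 0 0 0 0
  0 0 0 0 0
  0 0 0 0 0

0 1 0 1 1
0 0 0 0 0
0 0 0 0 0
0 0 0 0 0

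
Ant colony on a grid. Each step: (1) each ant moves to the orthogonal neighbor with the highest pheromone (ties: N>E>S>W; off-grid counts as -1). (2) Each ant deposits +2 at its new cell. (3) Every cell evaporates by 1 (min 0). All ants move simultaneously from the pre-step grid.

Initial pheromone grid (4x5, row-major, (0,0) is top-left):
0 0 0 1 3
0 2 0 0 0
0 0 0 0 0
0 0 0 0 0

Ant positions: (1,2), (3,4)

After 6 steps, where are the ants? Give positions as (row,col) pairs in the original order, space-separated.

Step 1: ant0:(1,2)->W->(1,1) | ant1:(3,4)->N->(2,4)
  grid max=3 at (1,1)
Step 2: ant0:(1,1)->N->(0,1) | ant1:(2,4)->N->(1,4)
  grid max=2 at (1,1)
Step 3: ant0:(0,1)->S->(1,1) | ant1:(1,4)->N->(0,4)
  grid max=3 at (1,1)
Step 4: ant0:(1,1)->N->(0,1) | ant1:(0,4)->S->(1,4)
  grid max=2 at (1,1)
Step 5: ant0:(0,1)->S->(1,1) | ant1:(1,4)->N->(0,4)
  grid max=3 at (1,1)
Step 6: ant0:(1,1)->N->(0,1) | ant1:(0,4)->S->(1,4)
  grid max=2 at (1,1)

(0,1) (1,4)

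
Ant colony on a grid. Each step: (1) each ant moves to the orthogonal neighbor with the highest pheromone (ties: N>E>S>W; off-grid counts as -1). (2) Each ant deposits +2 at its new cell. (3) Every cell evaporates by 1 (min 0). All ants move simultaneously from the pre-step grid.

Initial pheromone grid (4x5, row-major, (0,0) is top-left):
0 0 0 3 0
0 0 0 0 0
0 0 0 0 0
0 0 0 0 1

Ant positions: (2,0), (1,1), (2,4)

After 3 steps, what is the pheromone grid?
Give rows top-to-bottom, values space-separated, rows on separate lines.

After step 1: ants at (1,0),(0,1),(3,4)
  0 1 0 2 0
  1 0 0 0 0
  0 0 0 0 0
  0 0 0 0 2
After step 2: ants at (0,0),(0,2),(2,4)
  1 0 1 1 0
  0 0 0 0 0
  0 0 0 0 1
  0 0 0 0 1
After step 3: ants at (0,1),(0,3),(3,4)
  0 1 0 2 0
  0 0 0 0 0
  0 0 0 0 0
  0 0 0 0 2

0 1 0 2 0
0 0 0 0 0
0 0 0 0 0
0 0 0 0 2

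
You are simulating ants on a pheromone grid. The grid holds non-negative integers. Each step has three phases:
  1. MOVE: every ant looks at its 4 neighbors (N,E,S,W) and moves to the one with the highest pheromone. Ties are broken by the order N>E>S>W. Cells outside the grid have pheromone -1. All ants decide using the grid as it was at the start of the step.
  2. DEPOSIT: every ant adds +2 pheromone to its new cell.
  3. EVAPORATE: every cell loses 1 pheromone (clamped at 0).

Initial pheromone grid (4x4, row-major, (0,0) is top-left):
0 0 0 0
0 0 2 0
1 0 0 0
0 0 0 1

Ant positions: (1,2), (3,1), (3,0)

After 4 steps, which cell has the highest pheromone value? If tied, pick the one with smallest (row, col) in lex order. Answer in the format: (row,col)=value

Answer: (2,0)=5

Derivation:
Step 1: ant0:(1,2)->N->(0,2) | ant1:(3,1)->N->(2,1) | ant2:(3,0)->N->(2,0)
  grid max=2 at (2,0)
Step 2: ant0:(0,2)->S->(1,2) | ant1:(2,1)->W->(2,0) | ant2:(2,0)->E->(2,1)
  grid max=3 at (2,0)
Step 3: ant0:(1,2)->N->(0,2) | ant1:(2,0)->E->(2,1) | ant2:(2,1)->W->(2,0)
  grid max=4 at (2,0)
Step 4: ant0:(0,2)->S->(1,2) | ant1:(2,1)->W->(2,0) | ant2:(2,0)->E->(2,1)
  grid max=5 at (2,0)
Final grid:
  0 0 0 0
  0 0 2 0
  5 4 0 0
  0 0 0 0
Max pheromone 5 at (2,0)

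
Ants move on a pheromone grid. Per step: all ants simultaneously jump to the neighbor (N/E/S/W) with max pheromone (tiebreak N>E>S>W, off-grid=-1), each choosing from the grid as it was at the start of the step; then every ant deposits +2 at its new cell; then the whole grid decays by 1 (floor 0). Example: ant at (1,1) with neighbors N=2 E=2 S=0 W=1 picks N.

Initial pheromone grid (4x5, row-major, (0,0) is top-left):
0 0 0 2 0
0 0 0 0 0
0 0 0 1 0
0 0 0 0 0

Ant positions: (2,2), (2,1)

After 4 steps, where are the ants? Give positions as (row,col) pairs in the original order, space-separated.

Step 1: ant0:(2,2)->E->(2,3) | ant1:(2,1)->N->(1,1)
  grid max=2 at (2,3)
Step 2: ant0:(2,3)->N->(1,3) | ant1:(1,1)->N->(0,1)
  grid max=1 at (0,1)
Step 3: ant0:(1,3)->S->(2,3) | ant1:(0,1)->E->(0,2)
  grid max=2 at (2,3)
Step 4: ant0:(2,3)->N->(1,3) | ant1:(0,2)->E->(0,3)
  grid max=1 at (0,3)

(1,3) (0,3)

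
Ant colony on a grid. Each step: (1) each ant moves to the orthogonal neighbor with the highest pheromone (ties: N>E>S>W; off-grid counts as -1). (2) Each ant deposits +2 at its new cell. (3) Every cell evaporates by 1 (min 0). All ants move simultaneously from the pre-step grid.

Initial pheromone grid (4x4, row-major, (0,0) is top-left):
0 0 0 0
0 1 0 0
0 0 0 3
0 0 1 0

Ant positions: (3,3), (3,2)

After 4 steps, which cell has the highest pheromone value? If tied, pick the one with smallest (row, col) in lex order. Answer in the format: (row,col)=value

Answer: (2,3)=7

Derivation:
Step 1: ant0:(3,3)->N->(2,3) | ant1:(3,2)->N->(2,2)
  grid max=4 at (2,3)
Step 2: ant0:(2,3)->W->(2,2) | ant1:(2,2)->E->(2,3)
  grid max=5 at (2,3)
Step 3: ant0:(2,2)->E->(2,3) | ant1:(2,3)->W->(2,2)
  grid max=6 at (2,3)
Step 4: ant0:(2,3)->W->(2,2) | ant1:(2,2)->E->(2,3)
  grid max=7 at (2,3)
Final grid:
  0 0 0 0
  0 0 0 0
  0 0 4 7
  0 0 0 0
Max pheromone 7 at (2,3)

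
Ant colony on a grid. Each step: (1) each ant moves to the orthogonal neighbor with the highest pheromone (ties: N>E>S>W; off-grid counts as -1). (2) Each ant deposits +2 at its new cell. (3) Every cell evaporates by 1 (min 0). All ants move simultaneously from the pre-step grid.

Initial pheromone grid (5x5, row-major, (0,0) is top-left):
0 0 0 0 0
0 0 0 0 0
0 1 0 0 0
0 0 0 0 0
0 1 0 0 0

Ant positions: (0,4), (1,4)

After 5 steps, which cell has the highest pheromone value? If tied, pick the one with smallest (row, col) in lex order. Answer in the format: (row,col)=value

Answer: (0,4)=5

Derivation:
Step 1: ant0:(0,4)->S->(1,4) | ant1:(1,4)->N->(0,4)
  grid max=1 at (0,4)
Step 2: ant0:(1,4)->N->(0,4) | ant1:(0,4)->S->(1,4)
  grid max=2 at (0,4)
Step 3: ant0:(0,4)->S->(1,4) | ant1:(1,4)->N->(0,4)
  grid max=3 at (0,4)
Step 4: ant0:(1,4)->N->(0,4) | ant1:(0,4)->S->(1,4)
  grid max=4 at (0,4)
Step 5: ant0:(0,4)->S->(1,4) | ant1:(1,4)->N->(0,4)
  grid max=5 at (0,4)
Final grid:
  0 0 0 0 5
  0 0 0 0 5
  0 0 0 0 0
  0 0 0 0 0
  0 0 0 0 0
Max pheromone 5 at (0,4)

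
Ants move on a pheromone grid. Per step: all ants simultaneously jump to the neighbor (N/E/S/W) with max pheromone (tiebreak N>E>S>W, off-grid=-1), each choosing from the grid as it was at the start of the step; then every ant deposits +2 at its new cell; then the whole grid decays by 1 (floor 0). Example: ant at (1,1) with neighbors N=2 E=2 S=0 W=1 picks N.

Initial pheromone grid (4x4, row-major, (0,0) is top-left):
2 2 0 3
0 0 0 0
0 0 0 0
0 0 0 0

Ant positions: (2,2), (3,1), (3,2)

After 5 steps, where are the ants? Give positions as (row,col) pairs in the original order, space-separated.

Step 1: ant0:(2,2)->N->(1,2) | ant1:(3,1)->N->(2,1) | ant2:(3,2)->N->(2,2)
  grid max=2 at (0,3)
Step 2: ant0:(1,2)->S->(2,2) | ant1:(2,1)->E->(2,2) | ant2:(2,2)->N->(1,2)
  grid max=4 at (2,2)
Step 3: ant0:(2,2)->N->(1,2) | ant1:(2,2)->N->(1,2) | ant2:(1,2)->S->(2,2)
  grid max=5 at (1,2)
Step 4: ant0:(1,2)->S->(2,2) | ant1:(1,2)->S->(2,2) | ant2:(2,2)->N->(1,2)
  grid max=8 at (2,2)
Step 5: ant0:(2,2)->N->(1,2) | ant1:(2,2)->N->(1,2) | ant2:(1,2)->S->(2,2)
  grid max=9 at (1,2)

(1,2) (1,2) (2,2)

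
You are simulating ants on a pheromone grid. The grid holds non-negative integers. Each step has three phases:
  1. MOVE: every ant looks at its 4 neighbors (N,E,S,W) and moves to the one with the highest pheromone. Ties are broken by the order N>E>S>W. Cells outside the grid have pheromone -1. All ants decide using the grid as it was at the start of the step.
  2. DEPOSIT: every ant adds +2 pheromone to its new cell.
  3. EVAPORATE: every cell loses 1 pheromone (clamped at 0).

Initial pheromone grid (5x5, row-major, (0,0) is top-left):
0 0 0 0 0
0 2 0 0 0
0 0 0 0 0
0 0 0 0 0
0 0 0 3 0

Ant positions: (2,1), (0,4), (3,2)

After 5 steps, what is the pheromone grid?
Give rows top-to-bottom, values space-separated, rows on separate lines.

After step 1: ants at (1,1),(1,4),(2,2)
  0 0 0 0 0
  0 3 0 0 1
  0 0 1 0 0
  0 0 0 0 0
  0 0 0 2 0
After step 2: ants at (0,1),(0,4),(1,2)
  0 1 0 0 1
  0 2 1 0 0
  0 0 0 0 0
  0 0 0 0 0
  0 0 0 1 0
After step 3: ants at (1,1),(1,4),(1,1)
  0 0 0 0 0
  0 5 0 0 1
  0 0 0 0 0
  0 0 0 0 0
  0 0 0 0 0
After step 4: ants at (0,1),(0,4),(0,1)
  0 3 0 0 1
  0 4 0 0 0
  0 0 0 0 0
  0 0 0 0 0
  0 0 0 0 0
After step 5: ants at (1,1),(1,4),(1,1)
  0 2 0 0 0
  0 7 0 0 1
  0 0 0 0 0
  0 0 0 0 0
  0 0 0 0 0

0 2 0 0 0
0 7 0 0 1
0 0 0 0 0
0 0 0 0 0
0 0 0 0 0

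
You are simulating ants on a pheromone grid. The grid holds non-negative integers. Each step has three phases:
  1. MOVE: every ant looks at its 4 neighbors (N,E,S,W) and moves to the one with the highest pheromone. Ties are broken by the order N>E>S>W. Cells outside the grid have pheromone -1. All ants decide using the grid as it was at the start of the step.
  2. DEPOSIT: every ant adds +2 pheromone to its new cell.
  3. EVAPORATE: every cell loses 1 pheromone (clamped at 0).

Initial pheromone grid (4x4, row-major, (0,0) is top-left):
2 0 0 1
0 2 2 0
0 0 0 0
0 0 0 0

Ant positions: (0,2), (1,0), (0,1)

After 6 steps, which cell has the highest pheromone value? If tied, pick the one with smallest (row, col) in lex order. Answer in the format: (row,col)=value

Answer: (1,1)=12

Derivation:
Step 1: ant0:(0,2)->S->(1,2) | ant1:(1,0)->N->(0,0) | ant2:(0,1)->S->(1,1)
  grid max=3 at (0,0)
Step 2: ant0:(1,2)->W->(1,1) | ant1:(0,0)->E->(0,1) | ant2:(1,1)->E->(1,2)
  grid max=4 at (1,1)
Step 3: ant0:(1,1)->E->(1,2) | ant1:(0,1)->S->(1,1) | ant2:(1,2)->W->(1,1)
  grid max=7 at (1,1)
Step 4: ant0:(1,2)->W->(1,1) | ant1:(1,1)->E->(1,2) | ant2:(1,1)->E->(1,2)
  grid max=8 at (1,1)
Step 5: ant0:(1,1)->E->(1,2) | ant1:(1,2)->W->(1,1) | ant2:(1,2)->W->(1,1)
  grid max=11 at (1,1)
Step 6: ant0:(1,2)->W->(1,1) | ant1:(1,1)->E->(1,2) | ant2:(1,1)->E->(1,2)
  grid max=12 at (1,1)
Final grid:
  0 0 0 0
  0 12 12 0
  0 0 0 0
  0 0 0 0
Max pheromone 12 at (1,1)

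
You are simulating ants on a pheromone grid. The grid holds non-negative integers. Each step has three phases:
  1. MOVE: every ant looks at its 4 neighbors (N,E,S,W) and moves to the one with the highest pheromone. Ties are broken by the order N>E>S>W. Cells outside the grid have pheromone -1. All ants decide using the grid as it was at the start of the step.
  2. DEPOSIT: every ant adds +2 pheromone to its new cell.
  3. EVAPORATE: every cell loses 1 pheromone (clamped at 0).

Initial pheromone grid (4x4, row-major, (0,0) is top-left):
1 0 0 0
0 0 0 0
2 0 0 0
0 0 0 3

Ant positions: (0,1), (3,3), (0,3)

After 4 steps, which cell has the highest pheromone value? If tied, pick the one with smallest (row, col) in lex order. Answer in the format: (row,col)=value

Step 1: ant0:(0,1)->W->(0,0) | ant1:(3,3)->N->(2,3) | ant2:(0,3)->S->(1,3)
  grid max=2 at (0,0)
Step 2: ant0:(0,0)->E->(0,1) | ant1:(2,3)->S->(3,3) | ant2:(1,3)->S->(2,3)
  grid max=3 at (3,3)
Step 3: ant0:(0,1)->W->(0,0) | ant1:(3,3)->N->(2,3) | ant2:(2,3)->S->(3,3)
  grid max=4 at (3,3)
Step 4: ant0:(0,0)->E->(0,1) | ant1:(2,3)->S->(3,3) | ant2:(3,3)->N->(2,3)
  grid max=5 at (3,3)
Final grid:
  1 1 0 0
  0 0 0 0
  0 0 0 4
  0 0 0 5
Max pheromone 5 at (3,3)

Answer: (3,3)=5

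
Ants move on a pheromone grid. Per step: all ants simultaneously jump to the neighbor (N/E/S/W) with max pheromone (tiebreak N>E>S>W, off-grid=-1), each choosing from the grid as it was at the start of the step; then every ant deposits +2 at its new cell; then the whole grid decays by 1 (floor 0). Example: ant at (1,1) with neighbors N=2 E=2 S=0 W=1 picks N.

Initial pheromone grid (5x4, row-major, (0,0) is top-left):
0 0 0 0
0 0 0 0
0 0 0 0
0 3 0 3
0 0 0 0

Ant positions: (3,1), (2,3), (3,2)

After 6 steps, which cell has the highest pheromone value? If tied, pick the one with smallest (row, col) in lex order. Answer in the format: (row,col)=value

Step 1: ant0:(3,1)->N->(2,1) | ant1:(2,3)->S->(3,3) | ant2:(3,2)->E->(3,3)
  grid max=6 at (3,3)
Step 2: ant0:(2,1)->S->(3,1) | ant1:(3,3)->N->(2,3) | ant2:(3,3)->N->(2,3)
  grid max=5 at (3,3)
Step 3: ant0:(3,1)->N->(2,1) | ant1:(2,3)->S->(3,3) | ant2:(2,3)->S->(3,3)
  grid max=8 at (3,3)
Step 4: ant0:(2,1)->S->(3,1) | ant1:(3,3)->N->(2,3) | ant2:(3,3)->N->(2,3)
  grid max=7 at (3,3)
Step 5: ant0:(3,1)->N->(2,1) | ant1:(2,3)->S->(3,3) | ant2:(2,3)->S->(3,3)
  grid max=10 at (3,3)
Step 6: ant0:(2,1)->S->(3,1) | ant1:(3,3)->N->(2,3) | ant2:(3,3)->N->(2,3)
  grid max=9 at (3,3)
Final grid:
  0 0 0 0
  0 0 0 0
  0 0 0 7
  0 3 0 9
  0 0 0 0
Max pheromone 9 at (3,3)

Answer: (3,3)=9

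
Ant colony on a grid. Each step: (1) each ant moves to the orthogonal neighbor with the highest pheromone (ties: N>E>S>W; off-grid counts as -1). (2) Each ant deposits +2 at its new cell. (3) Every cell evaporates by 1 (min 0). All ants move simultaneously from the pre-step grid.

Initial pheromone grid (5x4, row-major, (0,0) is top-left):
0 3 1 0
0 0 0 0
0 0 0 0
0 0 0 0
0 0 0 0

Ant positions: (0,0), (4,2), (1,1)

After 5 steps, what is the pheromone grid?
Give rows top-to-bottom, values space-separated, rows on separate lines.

After step 1: ants at (0,1),(3,2),(0,1)
  0 6 0 0
  0 0 0 0
  0 0 0 0
  0 0 1 0
  0 0 0 0
After step 2: ants at (0,2),(2,2),(0,2)
  0 5 3 0
  0 0 0 0
  0 0 1 0
  0 0 0 0
  0 0 0 0
After step 3: ants at (0,1),(1,2),(0,1)
  0 8 2 0
  0 0 1 0
  0 0 0 0
  0 0 0 0
  0 0 0 0
After step 4: ants at (0,2),(0,2),(0,2)
  0 7 7 0
  0 0 0 0
  0 0 0 0
  0 0 0 0
  0 0 0 0
After step 5: ants at (0,1),(0,1),(0,1)
  0 12 6 0
  0 0 0 0
  0 0 0 0
  0 0 0 0
  0 0 0 0

0 12 6 0
0 0 0 0
0 0 0 0
0 0 0 0
0 0 0 0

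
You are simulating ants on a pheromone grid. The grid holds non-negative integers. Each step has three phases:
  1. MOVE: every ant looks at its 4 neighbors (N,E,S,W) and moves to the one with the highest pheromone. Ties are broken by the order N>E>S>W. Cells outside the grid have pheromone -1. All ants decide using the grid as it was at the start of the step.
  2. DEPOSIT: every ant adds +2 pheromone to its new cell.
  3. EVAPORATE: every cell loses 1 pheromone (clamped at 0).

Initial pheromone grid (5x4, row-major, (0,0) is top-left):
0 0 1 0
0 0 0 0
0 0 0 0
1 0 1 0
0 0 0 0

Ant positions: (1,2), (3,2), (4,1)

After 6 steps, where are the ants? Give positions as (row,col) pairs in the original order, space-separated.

Step 1: ant0:(1,2)->N->(0,2) | ant1:(3,2)->N->(2,2) | ant2:(4,1)->N->(3,1)
  grid max=2 at (0,2)
Step 2: ant0:(0,2)->E->(0,3) | ant1:(2,2)->N->(1,2) | ant2:(3,1)->N->(2,1)
  grid max=1 at (0,2)
Step 3: ant0:(0,3)->W->(0,2) | ant1:(1,2)->N->(0,2) | ant2:(2,1)->N->(1,1)
  grid max=4 at (0,2)
Step 4: ant0:(0,2)->E->(0,3) | ant1:(0,2)->E->(0,3) | ant2:(1,1)->N->(0,1)
  grid max=3 at (0,2)
Step 5: ant0:(0,3)->W->(0,2) | ant1:(0,3)->W->(0,2) | ant2:(0,1)->E->(0,2)
  grid max=8 at (0,2)
Step 6: ant0:(0,2)->E->(0,3) | ant1:(0,2)->E->(0,3) | ant2:(0,2)->E->(0,3)
  grid max=7 at (0,2)

(0,3) (0,3) (0,3)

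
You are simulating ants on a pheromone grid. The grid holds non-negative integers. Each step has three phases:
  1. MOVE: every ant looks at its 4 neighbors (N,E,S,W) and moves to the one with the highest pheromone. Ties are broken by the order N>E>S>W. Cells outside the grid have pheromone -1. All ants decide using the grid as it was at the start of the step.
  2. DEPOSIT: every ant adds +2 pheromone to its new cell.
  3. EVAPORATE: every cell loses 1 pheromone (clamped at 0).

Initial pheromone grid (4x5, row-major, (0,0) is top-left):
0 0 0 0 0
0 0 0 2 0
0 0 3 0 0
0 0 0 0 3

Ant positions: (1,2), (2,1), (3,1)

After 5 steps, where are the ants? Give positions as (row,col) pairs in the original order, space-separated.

Step 1: ant0:(1,2)->S->(2,2) | ant1:(2,1)->E->(2,2) | ant2:(3,1)->N->(2,1)
  grid max=6 at (2,2)
Step 2: ant0:(2,2)->W->(2,1) | ant1:(2,2)->W->(2,1) | ant2:(2,1)->E->(2,2)
  grid max=7 at (2,2)
Step 3: ant0:(2,1)->E->(2,2) | ant1:(2,1)->E->(2,2) | ant2:(2,2)->W->(2,1)
  grid max=10 at (2,2)
Step 4: ant0:(2,2)->W->(2,1) | ant1:(2,2)->W->(2,1) | ant2:(2,1)->E->(2,2)
  grid max=11 at (2,2)
Step 5: ant0:(2,1)->E->(2,2) | ant1:(2,1)->E->(2,2) | ant2:(2,2)->W->(2,1)
  grid max=14 at (2,2)

(2,2) (2,2) (2,1)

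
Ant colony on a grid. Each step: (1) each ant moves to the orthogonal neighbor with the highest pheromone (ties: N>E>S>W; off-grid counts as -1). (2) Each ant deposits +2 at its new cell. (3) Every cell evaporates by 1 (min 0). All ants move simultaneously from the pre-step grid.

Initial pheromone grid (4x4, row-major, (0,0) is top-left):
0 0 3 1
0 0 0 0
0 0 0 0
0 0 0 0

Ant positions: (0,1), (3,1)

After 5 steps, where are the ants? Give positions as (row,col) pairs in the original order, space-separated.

Step 1: ant0:(0,1)->E->(0,2) | ant1:(3,1)->N->(2,1)
  grid max=4 at (0,2)
Step 2: ant0:(0,2)->E->(0,3) | ant1:(2,1)->N->(1,1)
  grid max=3 at (0,2)
Step 3: ant0:(0,3)->W->(0,2) | ant1:(1,1)->N->(0,1)
  grid max=4 at (0,2)
Step 4: ant0:(0,2)->W->(0,1) | ant1:(0,1)->E->(0,2)
  grid max=5 at (0,2)
Step 5: ant0:(0,1)->E->(0,2) | ant1:(0,2)->W->(0,1)
  grid max=6 at (0,2)

(0,2) (0,1)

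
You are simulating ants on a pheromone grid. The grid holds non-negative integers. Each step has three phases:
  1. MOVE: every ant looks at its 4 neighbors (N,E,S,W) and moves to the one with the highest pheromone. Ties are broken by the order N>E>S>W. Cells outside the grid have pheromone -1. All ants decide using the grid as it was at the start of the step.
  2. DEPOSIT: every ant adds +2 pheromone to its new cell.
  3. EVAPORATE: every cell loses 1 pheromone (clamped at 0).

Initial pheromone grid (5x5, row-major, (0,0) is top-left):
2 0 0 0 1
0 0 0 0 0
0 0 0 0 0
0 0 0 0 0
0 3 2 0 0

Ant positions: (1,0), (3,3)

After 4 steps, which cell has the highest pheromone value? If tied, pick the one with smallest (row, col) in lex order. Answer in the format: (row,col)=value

Step 1: ant0:(1,0)->N->(0,0) | ant1:(3,3)->N->(2,3)
  grid max=3 at (0,0)
Step 2: ant0:(0,0)->E->(0,1) | ant1:(2,3)->N->(1,3)
  grid max=2 at (0,0)
Step 3: ant0:(0,1)->W->(0,0) | ant1:(1,3)->N->(0,3)
  grid max=3 at (0,0)
Step 4: ant0:(0,0)->E->(0,1) | ant1:(0,3)->E->(0,4)
  grid max=2 at (0,0)
Final grid:
  2 1 0 0 1
  0 0 0 0 0
  0 0 0 0 0
  0 0 0 0 0
  0 0 0 0 0
Max pheromone 2 at (0,0)

Answer: (0,0)=2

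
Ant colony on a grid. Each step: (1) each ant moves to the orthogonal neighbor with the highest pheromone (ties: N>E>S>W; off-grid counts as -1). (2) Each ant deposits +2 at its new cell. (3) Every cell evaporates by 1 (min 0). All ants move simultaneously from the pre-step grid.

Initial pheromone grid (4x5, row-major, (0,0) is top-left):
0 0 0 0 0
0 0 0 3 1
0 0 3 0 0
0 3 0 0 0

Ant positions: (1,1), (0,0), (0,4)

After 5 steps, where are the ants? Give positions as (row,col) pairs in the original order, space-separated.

Step 1: ant0:(1,1)->N->(0,1) | ant1:(0,0)->E->(0,1) | ant2:(0,4)->S->(1,4)
  grid max=3 at (0,1)
Step 2: ant0:(0,1)->E->(0,2) | ant1:(0,1)->E->(0,2) | ant2:(1,4)->W->(1,3)
  grid max=3 at (0,2)
Step 3: ant0:(0,2)->W->(0,1) | ant1:(0,2)->W->(0,1) | ant2:(1,3)->E->(1,4)
  grid max=5 at (0,1)
Step 4: ant0:(0,1)->E->(0,2) | ant1:(0,1)->E->(0,2) | ant2:(1,4)->W->(1,3)
  grid max=5 at (0,2)
Step 5: ant0:(0,2)->W->(0,1) | ant1:(0,2)->W->(0,1) | ant2:(1,3)->E->(1,4)
  grid max=7 at (0,1)

(0,1) (0,1) (1,4)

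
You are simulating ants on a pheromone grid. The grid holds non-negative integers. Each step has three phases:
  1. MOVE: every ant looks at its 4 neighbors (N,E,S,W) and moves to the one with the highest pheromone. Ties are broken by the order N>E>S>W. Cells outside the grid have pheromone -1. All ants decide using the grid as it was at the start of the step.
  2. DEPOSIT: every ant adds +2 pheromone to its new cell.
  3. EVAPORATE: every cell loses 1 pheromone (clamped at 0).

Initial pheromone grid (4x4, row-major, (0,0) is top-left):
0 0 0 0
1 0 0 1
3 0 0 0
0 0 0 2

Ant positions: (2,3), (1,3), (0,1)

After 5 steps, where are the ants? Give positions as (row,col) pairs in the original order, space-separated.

Step 1: ant0:(2,3)->S->(3,3) | ant1:(1,3)->N->(0,3) | ant2:(0,1)->E->(0,2)
  grid max=3 at (3,3)
Step 2: ant0:(3,3)->N->(2,3) | ant1:(0,3)->W->(0,2) | ant2:(0,2)->E->(0,3)
  grid max=2 at (0,2)
Step 3: ant0:(2,3)->S->(3,3) | ant1:(0,2)->E->(0,3) | ant2:(0,3)->W->(0,2)
  grid max=3 at (0,2)
Step 4: ant0:(3,3)->N->(2,3) | ant1:(0,3)->W->(0,2) | ant2:(0,2)->E->(0,3)
  grid max=4 at (0,2)
Step 5: ant0:(2,3)->S->(3,3) | ant1:(0,2)->E->(0,3) | ant2:(0,3)->W->(0,2)
  grid max=5 at (0,2)

(3,3) (0,3) (0,2)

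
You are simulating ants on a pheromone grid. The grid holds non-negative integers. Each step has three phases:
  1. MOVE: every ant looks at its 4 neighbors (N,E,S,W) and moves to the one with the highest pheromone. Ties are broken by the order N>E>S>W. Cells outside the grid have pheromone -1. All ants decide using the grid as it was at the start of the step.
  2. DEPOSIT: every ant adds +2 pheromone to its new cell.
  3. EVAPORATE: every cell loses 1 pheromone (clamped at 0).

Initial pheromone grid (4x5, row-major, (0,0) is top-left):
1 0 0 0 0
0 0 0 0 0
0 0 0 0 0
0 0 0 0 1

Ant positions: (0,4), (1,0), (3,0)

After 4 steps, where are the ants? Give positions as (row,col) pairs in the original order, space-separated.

Step 1: ant0:(0,4)->S->(1,4) | ant1:(1,0)->N->(0,0) | ant2:(3,0)->N->(2,0)
  grid max=2 at (0,0)
Step 2: ant0:(1,4)->N->(0,4) | ant1:(0,0)->E->(0,1) | ant2:(2,0)->N->(1,0)
  grid max=1 at (0,0)
Step 3: ant0:(0,4)->S->(1,4) | ant1:(0,1)->W->(0,0) | ant2:(1,0)->N->(0,0)
  grid max=4 at (0,0)
Step 4: ant0:(1,4)->N->(0,4) | ant1:(0,0)->E->(0,1) | ant2:(0,0)->E->(0,1)
  grid max=3 at (0,0)

(0,4) (0,1) (0,1)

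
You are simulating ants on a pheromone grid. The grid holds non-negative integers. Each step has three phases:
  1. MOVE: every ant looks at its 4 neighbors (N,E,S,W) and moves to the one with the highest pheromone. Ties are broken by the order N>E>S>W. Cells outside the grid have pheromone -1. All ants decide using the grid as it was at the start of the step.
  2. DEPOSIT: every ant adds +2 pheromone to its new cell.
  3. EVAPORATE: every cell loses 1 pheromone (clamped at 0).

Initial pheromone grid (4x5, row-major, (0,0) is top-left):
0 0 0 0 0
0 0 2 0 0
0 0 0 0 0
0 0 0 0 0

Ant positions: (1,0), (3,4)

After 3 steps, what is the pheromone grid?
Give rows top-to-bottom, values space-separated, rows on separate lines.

After step 1: ants at (0,0),(2,4)
  1 0 0 0 0
  0 0 1 0 0
  0 0 0 0 1
  0 0 0 0 0
After step 2: ants at (0,1),(1,4)
  0 1 0 0 0
  0 0 0 0 1
  0 0 0 0 0
  0 0 0 0 0
After step 3: ants at (0,2),(0,4)
  0 0 1 0 1
  0 0 0 0 0
  0 0 0 0 0
  0 0 0 0 0

0 0 1 0 1
0 0 0 0 0
0 0 0 0 0
0 0 0 0 0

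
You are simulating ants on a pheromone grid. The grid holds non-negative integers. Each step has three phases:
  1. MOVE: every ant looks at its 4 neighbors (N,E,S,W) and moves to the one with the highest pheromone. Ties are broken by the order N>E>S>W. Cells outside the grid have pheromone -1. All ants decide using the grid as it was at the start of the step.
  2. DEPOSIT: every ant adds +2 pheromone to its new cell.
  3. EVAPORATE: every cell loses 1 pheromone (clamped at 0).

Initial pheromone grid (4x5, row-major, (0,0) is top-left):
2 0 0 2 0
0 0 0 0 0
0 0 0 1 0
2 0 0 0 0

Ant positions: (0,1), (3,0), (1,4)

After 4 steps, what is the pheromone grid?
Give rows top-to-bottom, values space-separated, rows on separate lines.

After step 1: ants at (0,0),(2,0),(0,4)
  3 0 0 1 1
  0 0 0 0 0
  1 0 0 0 0
  1 0 0 0 0
After step 2: ants at (0,1),(3,0),(0,3)
  2 1 0 2 0
  0 0 0 0 0
  0 0 0 0 0
  2 0 0 0 0
After step 3: ants at (0,0),(2,0),(0,4)
  3 0 0 1 1
  0 0 0 0 0
  1 0 0 0 0
  1 0 0 0 0
After step 4: ants at (0,1),(3,0),(0,3)
  2 1 0 2 0
  0 0 0 0 0
  0 0 0 0 0
  2 0 0 0 0

2 1 0 2 0
0 0 0 0 0
0 0 0 0 0
2 0 0 0 0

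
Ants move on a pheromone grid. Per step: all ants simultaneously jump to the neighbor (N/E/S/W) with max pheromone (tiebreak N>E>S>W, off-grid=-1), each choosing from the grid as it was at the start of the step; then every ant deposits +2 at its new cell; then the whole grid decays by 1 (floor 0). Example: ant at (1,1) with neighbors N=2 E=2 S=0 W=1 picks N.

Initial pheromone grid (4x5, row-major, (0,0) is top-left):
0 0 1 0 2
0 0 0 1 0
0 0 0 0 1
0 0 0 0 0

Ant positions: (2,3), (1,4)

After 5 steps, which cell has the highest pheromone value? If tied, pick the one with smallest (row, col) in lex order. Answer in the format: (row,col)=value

Step 1: ant0:(2,3)->N->(1,3) | ant1:(1,4)->N->(0,4)
  grid max=3 at (0,4)
Step 2: ant0:(1,3)->N->(0,3) | ant1:(0,4)->S->(1,4)
  grid max=2 at (0,4)
Step 3: ant0:(0,3)->E->(0,4) | ant1:(1,4)->N->(0,4)
  grid max=5 at (0,4)
Step 4: ant0:(0,4)->S->(1,4) | ant1:(0,4)->S->(1,4)
  grid max=4 at (0,4)
Step 5: ant0:(1,4)->N->(0,4) | ant1:(1,4)->N->(0,4)
  grid max=7 at (0,4)
Final grid:
  0 0 0 0 7
  0 0 0 0 2
  0 0 0 0 0
  0 0 0 0 0
Max pheromone 7 at (0,4)

Answer: (0,4)=7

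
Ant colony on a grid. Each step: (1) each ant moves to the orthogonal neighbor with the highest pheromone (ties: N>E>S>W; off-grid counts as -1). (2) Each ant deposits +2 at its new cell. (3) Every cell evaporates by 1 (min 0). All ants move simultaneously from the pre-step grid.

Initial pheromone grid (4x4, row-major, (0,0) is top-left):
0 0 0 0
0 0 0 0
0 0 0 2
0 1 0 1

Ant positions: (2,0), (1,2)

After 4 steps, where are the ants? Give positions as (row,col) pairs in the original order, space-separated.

Step 1: ant0:(2,0)->N->(1,0) | ant1:(1,2)->N->(0,2)
  grid max=1 at (0,2)
Step 2: ant0:(1,0)->N->(0,0) | ant1:(0,2)->E->(0,3)
  grid max=1 at (0,0)
Step 3: ant0:(0,0)->E->(0,1) | ant1:(0,3)->S->(1,3)
  grid max=1 at (0,1)
Step 4: ant0:(0,1)->E->(0,2) | ant1:(1,3)->N->(0,3)
  grid max=1 at (0,2)

(0,2) (0,3)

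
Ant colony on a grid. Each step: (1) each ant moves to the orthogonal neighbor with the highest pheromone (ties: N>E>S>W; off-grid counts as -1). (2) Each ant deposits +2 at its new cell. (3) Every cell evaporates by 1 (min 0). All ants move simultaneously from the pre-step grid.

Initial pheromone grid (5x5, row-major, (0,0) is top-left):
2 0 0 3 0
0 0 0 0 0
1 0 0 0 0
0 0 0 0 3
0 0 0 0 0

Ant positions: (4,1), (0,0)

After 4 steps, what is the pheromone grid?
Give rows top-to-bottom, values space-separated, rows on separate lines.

After step 1: ants at (3,1),(0,1)
  1 1 0 2 0
  0 0 0 0 0
  0 0 0 0 0
  0 1 0 0 2
  0 0 0 0 0
After step 2: ants at (2,1),(0,0)
  2 0 0 1 0
  0 0 0 0 0
  0 1 0 0 0
  0 0 0 0 1
  0 0 0 0 0
After step 3: ants at (1,1),(0,1)
  1 1 0 0 0
  0 1 0 0 0
  0 0 0 0 0
  0 0 0 0 0
  0 0 0 0 0
After step 4: ants at (0,1),(1,1)
  0 2 0 0 0
  0 2 0 0 0
  0 0 0 0 0
  0 0 0 0 0
  0 0 0 0 0

0 2 0 0 0
0 2 0 0 0
0 0 0 0 0
0 0 0 0 0
0 0 0 0 0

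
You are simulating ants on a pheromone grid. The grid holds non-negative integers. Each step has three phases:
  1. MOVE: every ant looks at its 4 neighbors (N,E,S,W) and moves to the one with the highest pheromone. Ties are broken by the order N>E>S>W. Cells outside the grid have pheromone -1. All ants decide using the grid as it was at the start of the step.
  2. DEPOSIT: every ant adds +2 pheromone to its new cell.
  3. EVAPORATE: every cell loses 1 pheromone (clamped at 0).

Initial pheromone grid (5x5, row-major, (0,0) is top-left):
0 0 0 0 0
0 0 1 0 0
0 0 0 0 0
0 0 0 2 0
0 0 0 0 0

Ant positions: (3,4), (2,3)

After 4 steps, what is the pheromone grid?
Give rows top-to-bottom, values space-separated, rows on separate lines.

After step 1: ants at (3,3),(3,3)
  0 0 0 0 0
  0 0 0 0 0
  0 0 0 0 0
  0 0 0 5 0
  0 0 0 0 0
After step 2: ants at (2,3),(2,3)
  0 0 0 0 0
  0 0 0 0 0
  0 0 0 3 0
  0 0 0 4 0
  0 0 0 0 0
After step 3: ants at (3,3),(3,3)
  0 0 0 0 0
  0 0 0 0 0
  0 0 0 2 0
  0 0 0 7 0
  0 0 0 0 0
After step 4: ants at (2,3),(2,3)
  0 0 0 0 0
  0 0 0 0 0
  0 0 0 5 0
  0 0 0 6 0
  0 0 0 0 0

0 0 0 0 0
0 0 0 0 0
0 0 0 5 0
0 0 0 6 0
0 0 0 0 0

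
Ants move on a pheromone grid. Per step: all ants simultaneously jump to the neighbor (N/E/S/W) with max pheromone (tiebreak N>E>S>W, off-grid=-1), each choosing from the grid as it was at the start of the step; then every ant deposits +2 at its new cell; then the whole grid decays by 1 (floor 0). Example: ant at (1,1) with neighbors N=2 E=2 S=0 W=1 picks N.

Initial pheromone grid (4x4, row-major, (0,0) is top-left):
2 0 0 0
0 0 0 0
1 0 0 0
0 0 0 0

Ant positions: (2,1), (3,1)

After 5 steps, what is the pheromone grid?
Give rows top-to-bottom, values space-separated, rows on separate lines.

After step 1: ants at (2,0),(2,1)
  1 0 0 0
  0 0 0 0
  2 1 0 0
  0 0 0 0
After step 2: ants at (2,1),(2,0)
  0 0 0 0
  0 0 0 0
  3 2 0 0
  0 0 0 0
After step 3: ants at (2,0),(2,1)
  0 0 0 0
  0 0 0 0
  4 3 0 0
  0 0 0 0
After step 4: ants at (2,1),(2,0)
  0 0 0 0
  0 0 0 0
  5 4 0 0
  0 0 0 0
After step 5: ants at (2,0),(2,1)
  0 0 0 0
  0 0 0 0
  6 5 0 0
  0 0 0 0

0 0 0 0
0 0 0 0
6 5 0 0
0 0 0 0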